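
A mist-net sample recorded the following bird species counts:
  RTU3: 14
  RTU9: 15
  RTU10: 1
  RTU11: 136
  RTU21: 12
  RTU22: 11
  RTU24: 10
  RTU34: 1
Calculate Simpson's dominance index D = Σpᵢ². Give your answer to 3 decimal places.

0.482

Total N = 14+15+1+136+12+11+10+1 = 200, so the proportions are 0.07, 0.075, 0.005, 0.68, 0.06, 0.055, 0.05, 0.005 (working shown to 5 dp, full precision carried).
D = 0.07² + 0.075² + 0.005² + 0.68² + 0.06² + 0.055² + 0.05² + 0.005² = 0.00490 + 0.00562 + 0.00003 + 0.46240 + 0.00360 + 0.00302 + 0.00250 + 0.00003 = 0.48210.
To 3 decimal places, D = 0.482.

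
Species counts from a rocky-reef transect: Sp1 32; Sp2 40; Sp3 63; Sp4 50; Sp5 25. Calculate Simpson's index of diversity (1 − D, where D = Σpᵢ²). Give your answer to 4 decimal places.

0.7796

Total N = 32+40+63+50+25 = 210, so the proportions are 0.152381, 0.190476, 0.3, 0.238095, 0.119048 (working shown to 6 dp, full precision carried).
D = 0.152381² + 0.190476² + 0.3² + 0.238095² + 0.119048² = 0.023220 + 0.036281 + 0.090000 + 0.056689 + 0.014172 = 0.220363.
So 1 − D = 0.779637, i.e. 0.7796 to 4 decimal places.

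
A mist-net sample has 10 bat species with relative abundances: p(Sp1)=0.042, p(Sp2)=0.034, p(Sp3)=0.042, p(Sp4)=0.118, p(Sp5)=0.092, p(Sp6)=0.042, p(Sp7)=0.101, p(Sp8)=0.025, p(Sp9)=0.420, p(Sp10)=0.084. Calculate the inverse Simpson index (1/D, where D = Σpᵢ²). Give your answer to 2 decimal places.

D = 0.042² + 0.034² + 0.042² + 0.118² + 0.092² + 0.042² + 0.101² + 0.025² + 0.42² + 0.084² = 0.001764 + 0.001156 + 0.001764 + 0.013924 + 0.008464 + 0.001764 + 0.010201 + 0.000625 + 0.176400 + 0.007056 = 0.223118 (working shown to 6 dp, full precision carried).
So 1/D = 4.4819, i.e. 4.48 to 2 decimal places.

4.48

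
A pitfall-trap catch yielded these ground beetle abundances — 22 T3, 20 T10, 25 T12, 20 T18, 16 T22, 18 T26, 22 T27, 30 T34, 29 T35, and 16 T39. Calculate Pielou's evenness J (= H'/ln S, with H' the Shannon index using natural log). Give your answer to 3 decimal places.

0.990

Total N = 22+20+25+20+16+18+22+30+29+16 = 218, so the proportions are 0.10092, 0.09174, 0.11468, 0.09174, 0.07339, 0.08257, 0.10092, 0.13761, 0.13303, 0.07339 (working shown to 5 dp, full precision carried).
H' = −Σ pᵢ ln pᵢ = −((-0.23145) + (-0.21915) + (-0.24835) + (-0.21915) + (-0.19170) + (-0.20594) + (-0.23145) + (-0.27293) + (-0.26834) + (-0.19170)) = 2.28016.
With S = 10 species, ln S = 2.30259, so J = 2.28016/2.30259 = 0.99026, i.e. 0.990 to 3 decimal places.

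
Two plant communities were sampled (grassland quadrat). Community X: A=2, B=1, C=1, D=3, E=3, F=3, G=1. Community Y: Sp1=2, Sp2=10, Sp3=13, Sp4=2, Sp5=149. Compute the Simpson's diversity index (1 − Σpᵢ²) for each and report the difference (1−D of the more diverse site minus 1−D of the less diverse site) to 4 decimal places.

0.5522

Community X: N=14, proportions 0.1428571, 0.0714286, 0.0714286, 0.2142857, 0.2142857, 0.2142857, 0.0714286, giving 1−D = 0.8265306 (working shown to 7 dp, full precision carried).
Community Y: N=176, proportions 0.0113636, 0.0568182, 0.0738636, 0.0113636, 0.8465909, giving 1−D = 0.2743414.
Difference = |0.8265306 − 0.2743414| = 0.5521892, i.e. 0.5522 to 4 decimal places.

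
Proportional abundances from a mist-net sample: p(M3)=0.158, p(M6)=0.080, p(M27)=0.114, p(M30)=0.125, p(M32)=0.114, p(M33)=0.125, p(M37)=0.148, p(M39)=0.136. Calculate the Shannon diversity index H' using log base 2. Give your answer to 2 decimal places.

2.98

Each pᵢ log₂ pᵢ term (working shown to 4 dp, full precision carried): 0.158×(-2.6620)=-0.4206, 0.08×(-3.6439)=-0.2915, 0.114×(-3.1329)=-0.3571, 0.125×(-3.0000)=-0.3750, 0.114×(-3.1329)=-0.3571, 0.125×(-3.0000)=-0.3750, 0.148×(-2.7563)=-0.4079, 0.136×(-2.8783)=-0.3915.
Sum = -2.9758, so H' = 2.98.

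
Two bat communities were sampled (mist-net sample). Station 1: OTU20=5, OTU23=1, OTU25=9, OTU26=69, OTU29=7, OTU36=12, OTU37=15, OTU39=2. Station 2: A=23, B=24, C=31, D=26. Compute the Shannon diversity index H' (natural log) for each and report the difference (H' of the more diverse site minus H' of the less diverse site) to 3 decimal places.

Station 1: N=120, proportions 0.04167, 0.00833, 0.075, 0.575, 0.05833, 0.1, 0.125, 0.01667, giving H' = 1.40897 (working shown to 5 dp, full precision carried).
Station 2: N=104, proportions 0.22115, 0.23077, 0.29808, 0.25, giving H' = 1.37945.
Difference = |1.40897 − 1.37945| = 0.02952, i.e. 0.030 to 3 decimal places.

0.030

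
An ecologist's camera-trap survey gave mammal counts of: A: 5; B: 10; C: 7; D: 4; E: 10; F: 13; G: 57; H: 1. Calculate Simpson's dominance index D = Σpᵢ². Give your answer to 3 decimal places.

Total N = 5+10+7+4+10+13+57+1 = 107, so the proportions are 0.04673, 0.09346, 0.06542, 0.03738, 0.09346, 0.1215, 0.53271, 0.00935 (working shown to 5 dp, full precision carried).
D = 0.04673² + 0.09346² + 0.06542² + 0.03738² + 0.09346² + 0.1215² + 0.53271² + 0.00935² = 0.00218 + 0.00873 + 0.00428 + 0.00140 + 0.00873 + 0.01476 + 0.28378 + 0.00009 = 0.32396.
To 3 decimal places, D = 0.324.

0.324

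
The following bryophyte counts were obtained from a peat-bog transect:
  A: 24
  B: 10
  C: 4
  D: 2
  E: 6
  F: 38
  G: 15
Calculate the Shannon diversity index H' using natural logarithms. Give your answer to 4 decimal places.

1.6069

Total N = 24+10+4+2+6+38+15 = 99, so the proportions are 0.242424, 0.10101, 0.040404, 0.020202, 0.060606, 0.383838, 0.151515 (working shown to 6 dp, full precision carried).
Each pᵢ ln pᵢ term: 0.242424×(-1.417066)=-0.343531, 0.10101×(-2.292535)=-0.231569, 0.040404×(-3.208825)=-0.129650, 0.020202×(-3.901973)=-0.078828, 0.060606×(-2.803360)=-0.169901, 0.383838×(-0.957534)=-0.367538, 0.151515×(-1.887070)=-0.285920.
Sum = -1.606936, so H' = 1.6069.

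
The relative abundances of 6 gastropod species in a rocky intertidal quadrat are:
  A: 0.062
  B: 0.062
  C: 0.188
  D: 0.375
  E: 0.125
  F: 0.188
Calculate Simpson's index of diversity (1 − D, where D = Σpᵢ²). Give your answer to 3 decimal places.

0.765

D = 0.062² + 0.062² + 0.188² + 0.375² + 0.125² + 0.188² = 0.00384 + 0.00384 + 0.03534 + 0.14062 + 0.01562 + 0.03534 = 0.23463 (working shown to 5 dp, full precision carried).
So 1 − D = 0.76537, i.e. 0.765 to 3 decimal places.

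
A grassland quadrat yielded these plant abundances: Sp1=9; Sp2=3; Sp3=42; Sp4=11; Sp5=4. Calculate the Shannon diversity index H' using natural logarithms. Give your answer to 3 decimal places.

1.162

Total N = 9+3+42+11+4 = 69, so the proportions are 0.13043, 0.04348, 0.6087, 0.15942, 0.05797 (working shown to 5 dp, full precision carried).
Each pᵢ ln pᵢ term: 0.13043×(-2.03688)=-0.26568, 0.04348×(-3.13549)=-0.13633, 0.6087×(-0.49644)=-0.30218, 0.15942×(-1.83621)=-0.29273, 0.05797×(-2.84781)=-0.16509.
Sum = -1.16200, so H' = 1.162.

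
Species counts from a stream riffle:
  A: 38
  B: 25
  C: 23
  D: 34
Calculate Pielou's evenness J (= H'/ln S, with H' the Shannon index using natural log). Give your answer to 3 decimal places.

Total N = 38+25+23+34 = 120, so the proportions are 0.31667, 0.20833, 0.19167, 0.28333 (working shown to 5 dp, full precision carried).
H' = −Σ pᵢ ln pᵢ = −((-0.36414) + (-0.32679) + (-0.31663) + (-0.35732)) = 1.36489.
With S = 4 species, ln S = 1.38629, so J = 1.36489/1.38629 = 0.98456, i.e. 0.985 to 3 decimal places.

0.985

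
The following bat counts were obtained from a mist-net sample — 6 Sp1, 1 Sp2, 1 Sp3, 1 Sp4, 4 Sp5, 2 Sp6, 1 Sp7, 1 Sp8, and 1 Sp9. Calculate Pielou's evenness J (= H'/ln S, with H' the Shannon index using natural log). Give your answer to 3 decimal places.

Total N = 6+1+1+1+4+2+1+1+1 = 18, so the proportions are 0.33333, 0.05556, 0.05556, 0.05556, 0.22222, 0.11111, 0.05556, 0.05556, 0.05556 (working shown to 5 dp, full precision carried).
H' = −Σ pᵢ ln pᵢ = −((-0.36620) + (-0.16058) + (-0.16058) + (-0.16058) + (-0.33424) + (-0.24414) + (-0.16058) + (-0.16058) + (-0.16058)) = 1.90804.
With S = 9 species, ln S = 2.19722, so J = 1.90804/2.19722 = 0.86838, i.e. 0.868 to 3 decimal places.

0.868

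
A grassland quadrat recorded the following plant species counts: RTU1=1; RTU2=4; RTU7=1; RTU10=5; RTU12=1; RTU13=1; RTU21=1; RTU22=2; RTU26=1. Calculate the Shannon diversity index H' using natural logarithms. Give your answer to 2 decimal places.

1.95

Total N = 1+4+1+5+1+1+1+2+1 = 17, so the proportions are 0.0588, 0.2353, 0.0588, 0.2941, 0.0588, 0.0588, 0.0588, 0.1176, 0.0588 (working shown to 4 dp, full precision carried).
Each pᵢ ln pᵢ term: 0.0588×(-2.8332)=-0.1667, 0.2353×(-1.4469)=-0.3405, 0.0588×(-2.8332)=-0.1667, 0.2941×(-1.2238)=-0.3599, 0.0588×(-2.8332)=-0.1667, 0.0588×(-2.8332)=-0.1667, 0.0588×(-2.8332)=-0.1667, 0.1176×(-2.1401)=-0.2518, 0.0588×(-2.8332)=-0.1667.
Sum = -1.9521, so H' = 1.95.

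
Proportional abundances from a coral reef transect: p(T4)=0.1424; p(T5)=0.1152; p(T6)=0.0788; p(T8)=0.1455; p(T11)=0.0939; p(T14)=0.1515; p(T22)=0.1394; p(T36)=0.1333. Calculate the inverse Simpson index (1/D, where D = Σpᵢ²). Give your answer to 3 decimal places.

7.698

D = 0.1424² + 0.1152² + 0.0788² + 0.1455² + 0.0939² + 0.1515² + 0.1394² + 0.1333² = 0.0202778 + 0.0132710 + 0.0062094 + 0.0211702 + 0.0088172 + 0.0229523 + 0.0194324 + 0.0177689 = 0.1298992 (working shown to 7 dp, full precision carried).
So 1/D = 7.69828, i.e. 7.698 to 3 decimal places.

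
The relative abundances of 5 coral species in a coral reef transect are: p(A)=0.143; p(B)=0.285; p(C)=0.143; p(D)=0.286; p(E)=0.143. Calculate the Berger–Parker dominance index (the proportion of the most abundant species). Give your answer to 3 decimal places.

0.286

The largest proportion is 0.286, i.e. d = 0.286 to 3 decimal places.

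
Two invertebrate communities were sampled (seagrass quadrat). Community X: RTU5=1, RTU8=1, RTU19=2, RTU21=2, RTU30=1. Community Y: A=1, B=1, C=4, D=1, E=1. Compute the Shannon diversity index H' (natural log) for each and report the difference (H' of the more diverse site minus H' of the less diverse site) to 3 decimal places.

Community X: N=7, proportions 0.142857, 0.142857, 0.285714, 0.285714, 0.142857, giving H' = 1.549826 (working shown to 6 dp, full precision carried).
Community Y: N=8, proportions 0.125, 0.125, 0.5, 0.125, 0.125, giving H' = 1.386294.
Difference = |1.549826 − 1.386294| = 0.163532, i.e. 0.164 to 3 decimal places.

0.164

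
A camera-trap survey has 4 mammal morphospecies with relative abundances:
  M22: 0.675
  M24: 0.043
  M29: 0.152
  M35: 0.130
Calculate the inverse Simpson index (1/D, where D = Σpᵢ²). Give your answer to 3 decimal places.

2.010

D = 0.675² + 0.043² + 0.152² + 0.13² = 0.455625 + 0.001849 + 0.023104 + 0.016900 = 0.497478 (working shown to 6 dp, full precision carried).
So 1/D = 2.01014, i.e. 2.010 to 3 decimal places.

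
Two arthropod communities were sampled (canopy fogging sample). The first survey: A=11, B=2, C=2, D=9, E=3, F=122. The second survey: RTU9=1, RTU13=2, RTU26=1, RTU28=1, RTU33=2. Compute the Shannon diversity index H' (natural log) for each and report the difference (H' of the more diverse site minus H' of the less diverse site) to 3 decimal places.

0.830

The first survey: N=149, proportions 0.07383, 0.01342, 0.01342, 0.0604, 0.02013, 0.81879, giving H' = 0.71998 (working shown to 5 dp, full precision carried).
The second survey: N=7, proportions 0.14286, 0.28571, 0.14286, 0.14286, 0.28571, giving H' = 1.54983.
Difference = |0.71998 − 1.54983| = 0.82985, i.e. 0.830 to 3 decimal places.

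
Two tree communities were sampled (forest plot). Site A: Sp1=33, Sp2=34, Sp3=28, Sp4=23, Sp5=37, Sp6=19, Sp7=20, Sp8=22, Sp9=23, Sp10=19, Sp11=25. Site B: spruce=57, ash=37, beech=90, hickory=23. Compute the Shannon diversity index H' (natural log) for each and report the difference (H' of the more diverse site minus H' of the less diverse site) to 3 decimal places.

1.102

Site A: N=283, proportions 0.11661, 0.12014, 0.09894, 0.08127, 0.13074, 0.06714, 0.07067, 0.07774, 0.08127, 0.06714, 0.08834, giving H' = 2.37090 (working shown to 5 dp, full precision carried).
Site B: N=207, proportions 0.27536, 0.17874, 0.43478, 0.11111, giving H' = 1.26916.
Difference = |2.37090 − 1.26916| = 1.10174, i.e. 1.102 to 3 decimal places.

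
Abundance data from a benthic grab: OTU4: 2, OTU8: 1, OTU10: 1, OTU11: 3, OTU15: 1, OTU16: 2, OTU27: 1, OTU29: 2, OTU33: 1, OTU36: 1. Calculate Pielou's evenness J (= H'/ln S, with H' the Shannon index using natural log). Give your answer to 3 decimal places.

Total N = 2+1+1+3+1+2+1+2+1+1 = 15, so the proportions are 0.13333, 0.06667, 0.06667, 0.2, 0.06667, 0.13333, 0.06667, 0.13333, 0.06667, 0.06667 (working shown to 5 dp, full precision carried).
H' = −Σ pᵢ ln pᵢ = −((-0.26865) + (-0.18054) + (-0.18054) + (-0.32189) + (-0.18054) + (-0.26865) + (-0.18054) + (-0.26865) + (-0.18054) + (-0.18054)) = 2.21107.
With S = 10 species, ln S = 2.30259, so J = 2.21107/2.30259 = 0.96026, i.e. 0.960 to 3 decimal places.

0.960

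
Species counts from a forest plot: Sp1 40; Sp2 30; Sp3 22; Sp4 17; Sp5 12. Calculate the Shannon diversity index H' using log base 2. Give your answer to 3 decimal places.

Total N = 40+30+22+17+12 = 121, so the proportions are 0.33058, 0.24793, 0.18182, 0.1405, 0.09917 (working shown to 5 dp, full precision carried).
Each pᵢ log₂ pᵢ term: 0.33058×(-1.59694)=-0.52791, 0.24793×(-2.01197)=-0.49884, 0.18182×(-2.45943)=-0.44717, 0.1405×(-2.83140)=-0.39780, 0.09917×(-3.33390)=-0.33063.
Sum = -2.20235, so H' = 2.202.

2.202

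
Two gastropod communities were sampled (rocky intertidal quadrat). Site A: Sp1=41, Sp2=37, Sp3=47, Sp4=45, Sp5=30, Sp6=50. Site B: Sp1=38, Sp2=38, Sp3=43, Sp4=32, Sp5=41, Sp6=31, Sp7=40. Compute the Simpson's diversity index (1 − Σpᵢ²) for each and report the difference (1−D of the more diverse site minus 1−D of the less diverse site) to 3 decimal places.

Site A: N=250, proportions 0.164, 0.148, 0.188, 0.18, 0.12, 0.2, giving 1−D = 0.829056 (working shown to 6 dp, full precision carried).
Site B: N=263, proportions 0.144487, 0.144487, 0.163498, 0.121673, 0.155894, 0.117871, 0.152091, giving 1−D = 0.855383.
Difference = |0.829056 − 0.855383| = 0.026327, i.e. 0.026 to 3 decimal places.

0.026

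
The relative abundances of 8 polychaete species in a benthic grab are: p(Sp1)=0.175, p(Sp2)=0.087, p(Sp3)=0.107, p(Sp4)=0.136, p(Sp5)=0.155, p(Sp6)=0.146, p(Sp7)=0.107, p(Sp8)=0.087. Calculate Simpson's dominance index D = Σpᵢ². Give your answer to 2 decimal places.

0.13

D = 0.175² + 0.087² + 0.107² + 0.136² + 0.155² + 0.146² + 0.107² + 0.087² = 0.0306 + 0.0076 + 0.0114 + 0.0185 + 0.0240 + 0.0213 + 0.0114 + 0.0076 = 0.1325 (working shown to 4 dp, full precision carried).
To 2 decimal places, D = 0.13.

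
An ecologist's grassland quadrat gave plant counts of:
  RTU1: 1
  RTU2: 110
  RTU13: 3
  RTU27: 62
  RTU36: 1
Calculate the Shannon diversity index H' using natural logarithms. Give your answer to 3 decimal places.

Total N = 1+110+3+62+1 = 177, so the proportions are 0.00565, 0.62147, 0.01695, 0.35028, 0.00565 (working shown to 5 dp, full precision carried).
Each pᵢ ln pᵢ term: 0.00565×(-5.17615)=-0.02924, 0.62147×(-0.47567)=-0.29561, 0.01695×(-4.07754)=-0.06911, 0.35028×(-1.04902)=-0.36745, 0.00565×(-5.17615)=-0.02924.
Sum = -0.79066, so H' = 0.791.

0.791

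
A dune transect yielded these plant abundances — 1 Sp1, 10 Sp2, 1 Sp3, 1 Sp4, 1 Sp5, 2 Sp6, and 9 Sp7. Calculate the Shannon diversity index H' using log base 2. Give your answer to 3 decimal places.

Total N = 1+10+1+1+1+2+9 = 25, so the proportions are 0.04, 0.4, 0.04, 0.04, 0.04, 0.08, 0.36 (working shown to 5 dp, full precision carried).
Each pᵢ log₂ pᵢ term: 0.04×(-4.64386)=-0.18575, 0.4×(-1.32193)=-0.52877, 0.04×(-4.64386)=-0.18575, 0.04×(-4.64386)=-0.18575, 0.04×(-4.64386)=-0.18575, 0.08×(-3.64386)=-0.29151, 0.36×(-1.47393)=-0.53062.
Sum = -2.09391, so H' = 2.094.

2.094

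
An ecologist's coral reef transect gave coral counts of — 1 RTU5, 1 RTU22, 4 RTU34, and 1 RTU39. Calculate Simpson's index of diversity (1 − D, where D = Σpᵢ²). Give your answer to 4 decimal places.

0.6122

Total N = 1+1+4+1 = 7, so the proportions are 0.142857, 0.142857, 0.571429, 0.142857 (working shown to 6 dp, full precision carried).
D = 0.142857² + 0.142857² + 0.571429² + 0.142857² = 0.020408 + 0.020408 + 0.326531 + 0.020408 = 0.387755.
So 1 − D = 0.612245, i.e. 0.6122 to 4 decimal places.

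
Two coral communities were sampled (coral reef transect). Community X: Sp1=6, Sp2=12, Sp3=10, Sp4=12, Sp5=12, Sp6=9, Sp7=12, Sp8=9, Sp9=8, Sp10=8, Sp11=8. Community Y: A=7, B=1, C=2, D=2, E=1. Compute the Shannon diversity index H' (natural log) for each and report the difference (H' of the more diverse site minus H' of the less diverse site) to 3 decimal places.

1.072

Community X: N=106, proportions 0.0566038, 0.1132075, 0.0943396, 0.1132075, 0.1132075, 0.0849057, 0.1132075, 0.0849057, 0.0754717, 0.0754717, 0.0754717, giving H' = 2.3756224 (working shown to 7 dp, full precision carried).
Community Y: N=13, proportions 0.5384615, 0.0769231, 0.1538462, 0.1538462, 0.0769231, giving H' = 1.3038755.
Difference = |2.3756224 − 1.3038755| = 1.0717469, i.e. 1.072 to 3 decimal places.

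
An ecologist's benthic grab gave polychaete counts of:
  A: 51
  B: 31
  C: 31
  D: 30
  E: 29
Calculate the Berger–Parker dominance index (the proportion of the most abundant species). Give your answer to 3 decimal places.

Total N = 51+31+31+30+29 = 172, so the proportions are 0.29651, 0.18023, 0.18023, 0.17442, 0.1686 (working shown to 5 dp, full precision carried).
The largest proportion is 0.29651, i.e. d = 0.297 to 3 decimal places.

0.297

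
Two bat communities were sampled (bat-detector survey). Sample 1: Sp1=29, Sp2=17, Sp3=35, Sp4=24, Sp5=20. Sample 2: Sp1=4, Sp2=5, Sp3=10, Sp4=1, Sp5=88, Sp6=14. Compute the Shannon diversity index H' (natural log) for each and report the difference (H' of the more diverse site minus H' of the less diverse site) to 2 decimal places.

Sample 1: N=125, proportions 0.232, 0.136, 0.28, 0.192, 0.16, giving H' = 1.5768 (working shown to 4 dp, full precision carried).
Sample 2: N=122, proportions 0.0328, 0.041, 0.082, 0.0082, 0.7213, 0.1148, giving H' = 0.9715.
Difference = |1.5768 − 0.9715| = 0.6053, i.e. 0.61 to 2 decimal places.

0.61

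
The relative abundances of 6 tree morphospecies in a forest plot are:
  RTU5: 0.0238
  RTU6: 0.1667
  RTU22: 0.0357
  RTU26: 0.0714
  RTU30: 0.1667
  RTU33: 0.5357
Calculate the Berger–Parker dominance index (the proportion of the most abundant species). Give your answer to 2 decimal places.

The largest proportion is 0.5357, i.e. d = 0.54 to 2 decimal places.

0.54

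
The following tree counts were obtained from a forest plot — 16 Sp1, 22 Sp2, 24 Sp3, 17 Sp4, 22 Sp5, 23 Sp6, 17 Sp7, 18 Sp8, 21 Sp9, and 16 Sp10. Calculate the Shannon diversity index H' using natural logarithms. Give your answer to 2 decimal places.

Total N = 16+22+24+17+22+23+17+18+21+16 = 196, so the proportions are 0.0816, 0.1122, 0.1224, 0.0867, 0.1122, 0.1173, 0.0867, 0.0918, 0.1071, 0.0816 (working shown to 4 dp, full precision carried).
Each pᵢ ln pᵢ term: 0.0816×(-2.5055)=-0.2045, 0.1122×(-2.1871)=-0.2455, 0.1224×(-2.1001)=-0.2572, 0.0867×(-2.4449)=-0.2121, 0.1122×(-2.1871)=-0.2455, 0.1173×(-2.1426)=-0.2514, 0.0867×(-2.4449)=-0.2121, 0.0918×(-2.3877)=-0.2193, 0.1071×(-2.2336)=-0.2393, 0.0816×(-2.5055)=-0.2045.
Sum = -2.2913, so H' = 2.29.

2.29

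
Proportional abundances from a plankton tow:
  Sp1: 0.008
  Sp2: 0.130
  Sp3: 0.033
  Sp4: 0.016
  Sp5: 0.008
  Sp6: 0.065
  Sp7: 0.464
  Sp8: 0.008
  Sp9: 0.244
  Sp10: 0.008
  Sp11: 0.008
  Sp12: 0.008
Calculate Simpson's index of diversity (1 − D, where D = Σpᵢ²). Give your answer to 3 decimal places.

D = 0.008² + 0.13² + 0.033² + 0.016² + 0.008² + 0.065² + 0.464² + 0.008² + 0.244² + 0.008² + 0.008² + 0.008² = 0.00006 + 0.01690 + 0.00109 + 0.00026 + 0.00006 + 0.00423 + 0.21530 + 0.00006 + 0.05954 + 0.00006 + 0.00006 + 0.00006 = 0.29769 (working shown to 5 dp, full precision carried).
So 1 − D = 0.70231, i.e. 0.702 to 3 decimal places.

0.702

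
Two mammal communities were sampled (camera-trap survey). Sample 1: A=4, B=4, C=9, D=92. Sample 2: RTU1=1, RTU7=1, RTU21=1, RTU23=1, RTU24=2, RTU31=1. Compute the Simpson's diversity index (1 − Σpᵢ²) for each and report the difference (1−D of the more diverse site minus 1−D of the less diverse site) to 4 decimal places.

0.5382

Sample 1: N=109, proportions 0.03669725, 0.03669725, 0.08256881, 0.8440367, giving 1−D = 0.27809107 (working shown to 8 dp, full precision carried).
Sample 2: N=7, proportions 0.14285714, 0.14285714, 0.14285714, 0.14285714, 0.28571429, 0.14285714, giving 1−D = 0.81632653.
Difference = |0.27809107 − 0.81632653| = 0.53823546, i.e. 0.5382 to 4 decimal places.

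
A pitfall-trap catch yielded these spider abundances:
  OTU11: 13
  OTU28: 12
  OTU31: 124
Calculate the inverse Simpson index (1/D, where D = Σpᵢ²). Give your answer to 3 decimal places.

Total N = 13+12+124 = 149, so the proportions are 0.087248, 0.080537, 0.832215 (working shown to 6 dp, full precision carried).
D = 0.087248² + 0.080537² + 0.832215² = 0.007612 + 0.006486 + 0.692581 = 0.706680.
So 1/D = 1.41507, i.e. 1.415 to 3 decimal places.

1.415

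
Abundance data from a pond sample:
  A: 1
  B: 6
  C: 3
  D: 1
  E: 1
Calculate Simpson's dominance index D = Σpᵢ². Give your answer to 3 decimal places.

0.333

Total N = 1+6+3+1+1 = 12, so the proportions are 0.08333, 0.5, 0.25, 0.08333, 0.08333 (working shown to 5 dp, full precision carried).
D = 0.08333² + 0.5² + 0.25² + 0.08333² + 0.08333² = 0.00694 + 0.25000 + 0.06250 + 0.00694 + 0.00694 = 0.33333.
To 3 decimal places, D = 0.333.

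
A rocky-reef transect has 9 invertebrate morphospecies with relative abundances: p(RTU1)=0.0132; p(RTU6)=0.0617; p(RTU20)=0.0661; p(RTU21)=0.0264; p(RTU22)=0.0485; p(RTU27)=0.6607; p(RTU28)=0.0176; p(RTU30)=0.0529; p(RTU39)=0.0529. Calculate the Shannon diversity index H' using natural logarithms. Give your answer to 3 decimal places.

Each pᵢ ln pᵢ term (working shown to 5 dp, full precision carried): 0.0132×(-4.32754)=-0.05712, 0.0617×(-2.78547)=-0.17186, 0.0661×(-2.71659)=-0.17957, 0.0264×(-3.63439)=-0.09595, 0.0485×(-3.02619)=-0.14677, 0.6607×(-0.41446)=-0.27383, 0.0176×(-4.03986)=-0.07110, 0.0529×(-2.93935)=-0.15549, 0.0529×(-2.93935)=-0.15549.
Sum = -1.30719, so H' = 1.307.

1.307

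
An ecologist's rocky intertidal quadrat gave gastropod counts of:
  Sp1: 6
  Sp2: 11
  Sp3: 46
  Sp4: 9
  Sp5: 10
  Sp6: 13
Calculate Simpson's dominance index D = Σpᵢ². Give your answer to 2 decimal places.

Total N = 6+11+46+9+10+13 = 95, so the proportions are 0.0632, 0.1158, 0.4842, 0.0947, 0.1053, 0.1368 (working shown to 4 dp, full precision carried).
D = 0.0632² + 0.1158² + 0.4842² + 0.0947² + 0.1053² + 0.1368² = 0.0040 + 0.0134 + 0.2345 + 0.0090 + 0.0111 + 0.0187 = 0.2906.
To 2 decimal places, D = 0.29.

0.29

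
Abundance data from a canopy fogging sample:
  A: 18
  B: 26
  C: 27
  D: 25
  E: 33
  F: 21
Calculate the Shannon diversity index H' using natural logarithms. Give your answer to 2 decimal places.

Total N = 18+26+27+25+33+21 = 150, so the proportions are 0.12, 0.1733, 0.18, 0.1667, 0.22, 0.14 (working shown to 4 dp, full precision carried).
Each pᵢ ln pᵢ term: 0.12×(-2.1203)=-0.2544, 0.1733×(-1.7525)=-0.3038, 0.18×(-1.7148)=-0.3087, 0.1667×(-1.7918)=-0.2986, 0.22×(-1.5141)=-0.3331, 0.14×(-1.9661)=-0.2753.
Sum = -1.7739, so H' = 1.77.

1.77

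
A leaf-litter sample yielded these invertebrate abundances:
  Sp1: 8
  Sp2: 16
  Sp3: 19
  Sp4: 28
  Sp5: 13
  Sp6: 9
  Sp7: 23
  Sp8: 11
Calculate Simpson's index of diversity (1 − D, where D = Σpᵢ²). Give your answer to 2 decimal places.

Total N = 8+16+19+28+13+9+23+11 = 127, so the proportions are 0.063, 0.126, 0.1496, 0.2205, 0.1024, 0.0709, 0.1811, 0.0866 (working shown to 4 dp, full precision carried).
D = 0.063² + 0.126² + 0.1496² + 0.2205² + 0.1024² + 0.0709² + 0.1811² + 0.0866² = 0.0040 + 0.0159 + 0.0224 + 0.0486 + 0.0105 + 0.0050 + 0.0328 + 0.0075 = 0.1466.
So 1 − D = 0.8534, i.e. 0.85 to 2 decimal places.

0.85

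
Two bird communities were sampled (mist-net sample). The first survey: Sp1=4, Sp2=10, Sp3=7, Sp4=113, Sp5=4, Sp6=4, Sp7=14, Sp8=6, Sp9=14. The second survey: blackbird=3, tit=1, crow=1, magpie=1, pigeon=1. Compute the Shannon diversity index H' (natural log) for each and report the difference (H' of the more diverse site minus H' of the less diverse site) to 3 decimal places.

0.123

The first survey: N=176, proportions 0.02273, 0.05682, 0.03977, 0.64205, 0.02273, 0.02273, 0.07955, 0.03409, 0.07955, giving H' = 1.35161 (working shown to 5 dp, full precision carried).
The second survey: N=7, proportions 0.42857, 0.14286, 0.14286, 0.14286, 0.14286, giving H' = 1.47508.
Difference = |1.35161 − 1.47508| = 0.12347, i.e. 0.123 to 3 decimal places.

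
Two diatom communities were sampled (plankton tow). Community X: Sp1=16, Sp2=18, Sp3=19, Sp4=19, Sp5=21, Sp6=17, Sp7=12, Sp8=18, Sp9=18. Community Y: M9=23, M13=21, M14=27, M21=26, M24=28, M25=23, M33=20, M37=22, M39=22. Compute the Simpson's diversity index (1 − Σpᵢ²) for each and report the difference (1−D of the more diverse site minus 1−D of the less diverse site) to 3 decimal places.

0.001

Community X: N=158, proportions 0.101266, 0.113924, 0.120253, 0.120253, 0.132911, 0.107595, 0.075949, 0.113924, 0.113924, giving 1−D = 0.886877 (working shown to 6 dp, full precision carried).
Community Y: N=212, proportions 0.108491, 0.099057, 0.127358, 0.122642, 0.132075, 0.108491, 0.09434, 0.103774, 0.103774, giving 1−D = 0.887504.
Difference = |0.886877 − 0.887504| = 0.000627, i.e. 0.001 to 3 decimal places.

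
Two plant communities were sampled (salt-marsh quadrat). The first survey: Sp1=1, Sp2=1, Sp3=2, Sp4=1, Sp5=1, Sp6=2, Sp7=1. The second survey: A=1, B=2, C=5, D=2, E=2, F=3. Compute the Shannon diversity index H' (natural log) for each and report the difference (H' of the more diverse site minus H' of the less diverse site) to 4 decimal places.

The first survey: N=9, proportions 0.1111111, 0.1111111, 0.2222222, 0.1111111, 0.1111111, 0.2222222, 0.1111111, giving H' = 1.8891592 (working shown to 7 dp, full precision carried).
The second survey: N=15, proportions 0.0666667, 0.1333333, 0.3333333, 0.1333333, 0.1333333, 0.2, giving H' = 1.6745896.
Difference = |1.8891592 − 1.6745896| = 0.2145696, i.e. 0.2146 to 4 decimal places.

0.2146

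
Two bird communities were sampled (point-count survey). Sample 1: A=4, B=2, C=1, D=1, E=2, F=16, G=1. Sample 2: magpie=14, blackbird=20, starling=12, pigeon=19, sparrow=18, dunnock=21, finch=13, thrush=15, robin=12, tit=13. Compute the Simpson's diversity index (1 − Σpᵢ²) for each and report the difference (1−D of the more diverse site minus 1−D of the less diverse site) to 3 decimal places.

Sample 1: N=27, proportions 0.148148, 0.074074, 0.037037, 0.037037, 0.074074, 0.592593, 0.037037, giving 1−D = 0.611797 (working shown to 6 dp, full precision carried).
Sample 2: N=157, proportions 0.089172, 0.127389, 0.076433, 0.121019, 0.11465, 0.133758, 0.082803, 0.095541, 0.076433, 0.082803, giving 1−D = 0.895614.
Difference = |0.611797 − 0.895614| = 0.283817, i.e. 0.284 to 3 decimal places.

0.284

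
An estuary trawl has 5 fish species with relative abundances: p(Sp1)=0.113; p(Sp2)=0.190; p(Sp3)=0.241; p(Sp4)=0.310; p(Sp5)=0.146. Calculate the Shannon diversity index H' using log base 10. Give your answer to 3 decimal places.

Each pᵢ log₁₀ pᵢ term (working shown to 5 dp, full precision carried): 0.113×(-0.94692)=-0.10700, 0.19×(-0.72125)=-0.13704, 0.241×(-0.61798)=-0.14893, 0.31×(-0.50864)=-0.15768, 0.146×(-0.83565)=-0.12200.
Sum = -0.67266, so H' = 0.673.

0.673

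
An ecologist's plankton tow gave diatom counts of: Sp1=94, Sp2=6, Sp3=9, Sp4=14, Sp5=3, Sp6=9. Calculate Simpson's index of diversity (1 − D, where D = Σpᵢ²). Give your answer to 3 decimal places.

Total N = 94+6+9+14+3+9 = 135, so the proportions are 0.6963, 0.04444, 0.06667, 0.1037, 0.02222, 0.06667 (working shown to 5 dp, full precision carried).
D = 0.6963² + 0.04444² + 0.06667² + 0.1037² + 0.02222² + 0.06667² = 0.48483 + 0.00198 + 0.00444 + 0.01075 + 0.00049 + 0.00444 = 0.50694.
So 1 − D = 0.49306, i.e. 0.493 to 3 decimal places.

0.493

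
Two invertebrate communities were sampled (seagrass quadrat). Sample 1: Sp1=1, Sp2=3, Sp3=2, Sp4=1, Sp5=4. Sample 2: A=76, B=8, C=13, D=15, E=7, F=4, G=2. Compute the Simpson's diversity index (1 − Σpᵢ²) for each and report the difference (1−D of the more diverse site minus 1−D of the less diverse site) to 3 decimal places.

0.147

Sample 1: N=11, proportions 0.09091, 0.27273, 0.18182, 0.09091, 0.36364, giving 1−D = 0.74380 (working shown to 5 dp, full precision carried).
Sample 2: N=125, proportions 0.608, 0.064, 0.104, 0.12, 0.056, 0.032, 0.016, giving 1−D = 0.59661.
Difference = |0.74380 − 0.59661| = 0.14719, i.e. 0.147 to 3 decimal places.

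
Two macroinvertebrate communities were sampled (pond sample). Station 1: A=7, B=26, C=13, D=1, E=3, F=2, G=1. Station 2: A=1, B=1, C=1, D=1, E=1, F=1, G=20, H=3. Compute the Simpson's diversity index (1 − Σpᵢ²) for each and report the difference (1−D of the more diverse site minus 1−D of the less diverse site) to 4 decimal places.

0.1699

Station 1: N=53, proportions 0.132075, 0.490566, 0.245283, 0.018868, 0.056604, 0.037736, 0.018868, giving 1−D = 0.676397 (working shown to 6 dp, full precision carried).
Station 2: N=29, proportions 0.034483, 0.034483, 0.034483, 0.034483, 0.034483, 0.034483, 0.689655, 0.103448, giving 1−D = 0.506540.
Difference = |0.676397 − 0.506540| = 0.169857, i.e. 0.1699 to 4 decimal places.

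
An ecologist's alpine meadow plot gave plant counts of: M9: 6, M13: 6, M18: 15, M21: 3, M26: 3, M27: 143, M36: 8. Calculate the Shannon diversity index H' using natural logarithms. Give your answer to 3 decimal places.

0.894

Total N = 6+6+15+3+3+143+8 = 184, so the proportions are 0.03261, 0.03261, 0.08152, 0.0163, 0.0163, 0.77717, 0.04348 (working shown to 5 dp, full precision carried).
Each pᵢ ln pᵢ term: 0.03261×(-3.42318)=-0.11163, 0.03261×(-3.42318)=-0.11163, 0.08152×(-2.50689)=-0.20437, 0.0163×(-4.11632)=-0.06711, 0.0163×(-4.11632)=-0.06711, 0.77717×(-0.25209)=-0.19592, 0.04348×(-3.13549)=-0.13633.
Sum = -0.89409, so H' = 0.894.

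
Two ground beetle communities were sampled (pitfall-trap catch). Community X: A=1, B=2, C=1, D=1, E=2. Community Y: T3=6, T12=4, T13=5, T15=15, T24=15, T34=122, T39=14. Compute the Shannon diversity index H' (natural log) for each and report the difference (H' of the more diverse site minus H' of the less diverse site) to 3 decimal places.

0.377

Community X: N=7, proportions 0.142857, 0.285714, 0.142857, 0.142857, 0.285714, giving H' = 1.549826 (working shown to 6 dp, full precision carried).
Community Y: N=181, proportions 0.033149, 0.022099, 0.027624, 0.082873, 0.082873, 0.674033, 0.077348, giving H' = 1.172962.
Difference = |1.549826 − 1.172962| = 0.376864, i.e. 0.377 to 3 decimal places.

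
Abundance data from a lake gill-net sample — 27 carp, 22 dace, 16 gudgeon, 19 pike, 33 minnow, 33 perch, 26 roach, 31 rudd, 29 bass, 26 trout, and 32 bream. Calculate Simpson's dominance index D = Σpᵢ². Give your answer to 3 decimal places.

Total N = 27+22+16+19+33+33+26+31+29+26+32 = 294, so the proportions are 0.09184, 0.07483, 0.05442, 0.06463, 0.11224, 0.11224, 0.08844, 0.10544, 0.09864, 0.08844, 0.10884 (working shown to 5 dp, full precision carried).
D = 0.09184² + 0.07483² + 0.05442² + 0.06463² + 0.11224² + 0.11224² + 0.08844² + 0.10544² + 0.09864² + 0.08844² + 0.10884² = 0.00843 + 0.00560 + 0.00296 + 0.00418 + 0.01260 + 0.01260 + 0.00782 + 0.01112 + 0.00973 + 0.00782 + 0.01185 = 0.09471.
To 3 decimal places, D = 0.095.

0.095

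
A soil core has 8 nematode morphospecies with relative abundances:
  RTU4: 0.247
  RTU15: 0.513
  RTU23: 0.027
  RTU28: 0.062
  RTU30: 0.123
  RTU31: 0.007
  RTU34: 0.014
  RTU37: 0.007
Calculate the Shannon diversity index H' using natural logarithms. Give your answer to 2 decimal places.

1.34

Each pᵢ ln pᵢ term (working shown to 4 dp, full precision carried): 0.247×(-1.3984)=-0.3454, 0.513×(-0.6675)=-0.3424, 0.027×(-3.6119)=-0.0975, 0.062×(-2.7806)=-0.1724, 0.123×(-2.0956)=-0.2578, 0.007×(-4.9618)=-0.0347, 0.014×(-4.2687)=-0.0598, 0.007×(-4.9618)=-0.0347.
Sum = -1.3447, so H' = 1.34.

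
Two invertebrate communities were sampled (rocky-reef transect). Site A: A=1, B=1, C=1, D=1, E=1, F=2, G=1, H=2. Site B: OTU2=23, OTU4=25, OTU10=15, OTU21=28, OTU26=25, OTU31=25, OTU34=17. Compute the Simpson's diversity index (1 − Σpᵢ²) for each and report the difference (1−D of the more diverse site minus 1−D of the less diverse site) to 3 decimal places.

Site A: N=10, proportions 0.1, 0.1, 0.1, 0.1, 0.1, 0.2, 0.1, 0.2, giving 1−D = 0.86000 (working shown to 5 dp, full precision carried).
Site B: N=158, proportions 0.14557, 0.15823, 0.09494, 0.17722, 0.15823, 0.15823, 0.10759, giving 1−D = 0.85171.
Difference = |0.86000 − 0.85171| = 0.00829, i.e. 0.008 to 3 decimal places.

0.008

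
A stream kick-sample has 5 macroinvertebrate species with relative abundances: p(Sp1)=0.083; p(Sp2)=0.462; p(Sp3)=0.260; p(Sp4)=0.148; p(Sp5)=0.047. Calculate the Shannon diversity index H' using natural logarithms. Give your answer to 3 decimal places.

Each pᵢ ln pᵢ term (working shown to 5 dp, full precision carried): 0.083×(-2.48891)=-0.20658, 0.462×(-0.77219)=-0.35675, 0.26×(-1.34707)=-0.35024, 0.148×(-1.91054)=-0.28276, 0.047×(-3.05761)=-0.14371.
Sum = -1.34004, so H' = 1.340.

1.340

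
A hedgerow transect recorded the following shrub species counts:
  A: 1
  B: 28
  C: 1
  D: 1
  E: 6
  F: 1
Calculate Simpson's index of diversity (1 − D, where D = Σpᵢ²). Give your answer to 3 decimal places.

0.429

Total N = 1+28+1+1+6+1 = 38, so the proportions are 0.02632, 0.73684, 0.02632, 0.02632, 0.15789, 0.02632 (working shown to 5 dp, full precision carried).
D = 0.02632² + 0.73684² + 0.02632² + 0.02632² + 0.15789² + 0.02632² = 0.00069 + 0.54294 + 0.00069 + 0.00069 + 0.02493 + 0.00069 = 0.57064.
So 1 − D = 0.42936, i.e. 0.429 to 3 decimal places.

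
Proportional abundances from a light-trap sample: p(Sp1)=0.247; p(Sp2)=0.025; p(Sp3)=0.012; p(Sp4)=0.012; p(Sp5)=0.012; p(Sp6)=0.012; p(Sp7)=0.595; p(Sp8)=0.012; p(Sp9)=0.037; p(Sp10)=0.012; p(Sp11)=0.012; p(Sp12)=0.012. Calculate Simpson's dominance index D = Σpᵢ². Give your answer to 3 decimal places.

0.418

D = 0.247² + 0.025² + 0.012² + 0.012² + 0.012² + 0.012² + 0.595² + 0.012² + 0.037² + 0.012² + 0.012² + 0.012² = 0.06101 + 0.00063 + 0.00014 + 0.00014 + 0.00014 + 0.00014 + 0.35402 + 0.00014 + 0.00137 + 0.00014 + 0.00014 + 0.00014 = 0.41818 (working shown to 5 dp, full precision carried).
To 3 decimal places, D = 0.418.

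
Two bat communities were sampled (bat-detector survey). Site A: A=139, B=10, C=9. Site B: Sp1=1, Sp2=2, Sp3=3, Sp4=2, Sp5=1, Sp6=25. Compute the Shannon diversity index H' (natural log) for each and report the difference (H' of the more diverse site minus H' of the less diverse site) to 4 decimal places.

Site A: N=158, proportions 0.879747, 0.063291, 0.056962, giving H' = 0.450616 (working shown to 6 dp, full precision carried).
Site B: N=34, proportions 0.029412, 0.058824, 0.088235, 0.058824, 0.029412, 0.735294, giving H' = 0.981057.
Difference = |0.450616 − 0.981057| = 0.530441, i.e. 0.5304 to 4 decimal places.

0.5304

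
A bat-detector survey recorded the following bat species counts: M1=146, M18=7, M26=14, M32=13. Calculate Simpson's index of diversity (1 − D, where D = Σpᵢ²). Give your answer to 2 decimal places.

0.33

Total N = 146+7+14+13 = 180, so the proportions are 0.8111, 0.0389, 0.0778, 0.0722 (working shown to 4 dp, full precision carried).
D = 0.8111² + 0.0389² + 0.0778² + 0.0722² = 0.6579 + 0.0015 + 0.0060 + 0.0052 = 0.6707.
So 1 − D = 0.3293, i.e. 0.33 to 2 decimal places.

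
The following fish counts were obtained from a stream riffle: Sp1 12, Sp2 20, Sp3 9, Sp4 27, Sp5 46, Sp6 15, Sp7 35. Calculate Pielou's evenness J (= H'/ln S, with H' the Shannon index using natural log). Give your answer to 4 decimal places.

Total N = 12+20+9+27+46+15+35 = 164, so the proportions are 0.073171, 0.121951, 0.054878, 0.164634, 0.280488, 0.091463, 0.213415 (working shown to 6 dp, full precision carried).
H' = −Σ pᵢ ln pᵢ = −((-0.191339) + (-0.256602) + (-0.159291) + (-0.297005) + (-0.356563) + (-0.218764) + (-0.329623)) = 1.809186.
With S = 7 species, ln S = 1.945910, so J = 1.809186/1.945910 = 0.929738, i.e. 0.9297 to 4 decimal places.

0.9297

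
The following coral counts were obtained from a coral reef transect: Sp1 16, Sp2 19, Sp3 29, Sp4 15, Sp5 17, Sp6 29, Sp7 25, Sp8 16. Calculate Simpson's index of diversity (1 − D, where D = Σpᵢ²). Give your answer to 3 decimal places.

0.866

Total N = 16+19+29+15+17+29+25+16 = 166, so the proportions are 0.09639, 0.11446, 0.1747, 0.09036, 0.10241, 0.1747, 0.1506, 0.09639 (working shown to 5 dp, full precision carried).
D = 0.09639² + 0.11446² + 0.1747² + 0.09036² + 0.10241² + 0.1747² + 0.1506² + 0.09639² = 0.00929 + 0.01310 + 0.03052 + 0.00817 + 0.01049 + 0.03052 + 0.02268 + 0.00929 = 0.13405.
So 1 − D = 0.86595, i.e. 0.866 to 3 decimal places.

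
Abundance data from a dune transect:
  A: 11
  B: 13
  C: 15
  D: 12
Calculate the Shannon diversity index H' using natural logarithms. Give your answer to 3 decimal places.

1.380

Total N = 11+13+15+12 = 51, so the proportions are 0.21569, 0.2549, 0.29412, 0.23529 (working shown to 5 dp, full precision carried).
Each pᵢ ln pᵢ term: 0.21569×(-1.53393)=-0.33085, 0.2549×(-1.36688)=-0.34842, 0.29412×(-1.22378)=-0.35993, 0.23529×(-1.44692)=-0.34045.
Sum = -1.37965, so H' = 1.380.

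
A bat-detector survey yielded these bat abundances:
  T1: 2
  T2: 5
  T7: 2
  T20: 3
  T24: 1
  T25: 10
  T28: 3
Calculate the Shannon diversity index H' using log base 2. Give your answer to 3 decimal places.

2.457

Total N = 2+5+2+3+1+10+3 = 26, so the proportions are 0.07692, 0.19231, 0.07692, 0.11538, 0.03846, 0.38462, 0.11538 (working shown to 5 dp, full precision carried).
Each pᵢ log₂ pᵢ term: 0.07692×(-3.70044)=-0.28465, 0.19231×(-2.37851)=-0.45741, 0.07692×(-3.70044)=-0.28465, 0.11538×(-3.11548)=-0.35948, 0.03846×(-4.70044)=-0.18079, 0.38462×(-1.37851)=-0.53020, 0.11538×(-3.11548)=-0.35948.
Sum = -2.45664, so H' = 2.457.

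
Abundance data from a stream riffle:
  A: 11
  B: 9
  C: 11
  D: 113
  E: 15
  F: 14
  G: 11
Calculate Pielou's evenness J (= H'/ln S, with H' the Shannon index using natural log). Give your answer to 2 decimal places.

Total N = 11+9+11+113+15+14+11 = 184, so the proportions are 0.0598, 0.0489, 0.0598, 0.6141, 0.0815, 0.0761, 0.0598 (working shown to 4 dp, full precision carried).
H' = −Σ pᵢ ln pᵢ = −((-0.1684) + (-0.1476) + (-0.1684) + (-0.2994) + (-0.2044) + (-0.1960) + (-0.1684)) = 1.3526.
With S = 7 species, ln S = 1.9459, so J = 1.3526/1.9459 = 0.6951, i.e. 0.70 to 2 decimal places.

0.70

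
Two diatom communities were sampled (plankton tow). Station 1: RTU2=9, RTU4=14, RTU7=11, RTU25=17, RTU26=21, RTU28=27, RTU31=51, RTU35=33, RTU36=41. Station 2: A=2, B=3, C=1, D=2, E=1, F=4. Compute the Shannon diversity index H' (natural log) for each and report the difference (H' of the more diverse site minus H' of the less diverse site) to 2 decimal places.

0.38

Station 1: N=224, proportions 0.0402, 0.0625, 0.0491, 0.0759, 0.0938, 0.1205, 0.2277, 0.1473, 0.183, giving H' = 2.0529 (working shown to 4 dp, full precision carried).
Station 2: N=13, proportions 0.1538, 0.2308, 0.0769, 0.1538, 0.0769, 0.3077, giving H' = 1.6716.
Difference = |2.0529 − 1.6716| = 0.3813, i.e. 0.38 to 2 decimal places.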